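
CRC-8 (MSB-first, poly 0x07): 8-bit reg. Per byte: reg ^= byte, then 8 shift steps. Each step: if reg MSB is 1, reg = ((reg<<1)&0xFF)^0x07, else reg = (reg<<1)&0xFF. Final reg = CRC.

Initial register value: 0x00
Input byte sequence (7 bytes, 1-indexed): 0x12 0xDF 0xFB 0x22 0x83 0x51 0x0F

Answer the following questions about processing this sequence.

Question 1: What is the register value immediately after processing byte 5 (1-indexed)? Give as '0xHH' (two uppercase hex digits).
After byte 1 (0x12): reg=0x7E
After byte 2 (0xDF): reg=0x6E
After byte 3 (0xFB): reg=0xE2
After byte 4 (0x22): reg=0x4E
After byte 5 (0x83): reg=0x6D

Answer: 0x6D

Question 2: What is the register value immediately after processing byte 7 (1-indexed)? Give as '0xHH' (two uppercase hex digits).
After byte 1 (0x12): reg=0x7E
After byte 2 (0xDF): reg=0x6E
After byte 3 (0xFB): reg=0xE2
After byte 4 (0x22): reg=0x4E
After byte 5 (0x83): reg=0x6D
After byte 6 (0x51): reg=0xB4
After byte 7 (0x0F): reg=0x28

Answer: 0x28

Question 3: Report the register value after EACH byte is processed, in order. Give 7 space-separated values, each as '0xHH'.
0x7E 0x6E 0xE2 0x4E 0x6D 0xB4 0x28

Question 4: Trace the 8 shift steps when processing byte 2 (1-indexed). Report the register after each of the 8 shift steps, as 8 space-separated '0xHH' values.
After byte 1 (0x12): reg=0x7E
Register before byte 2: 0x7E
After XOR with byte 0xDF: 0xA1

Answer: 0x45 0x8A 0x13 0x26 0x4C 0x98 0x37 0x6E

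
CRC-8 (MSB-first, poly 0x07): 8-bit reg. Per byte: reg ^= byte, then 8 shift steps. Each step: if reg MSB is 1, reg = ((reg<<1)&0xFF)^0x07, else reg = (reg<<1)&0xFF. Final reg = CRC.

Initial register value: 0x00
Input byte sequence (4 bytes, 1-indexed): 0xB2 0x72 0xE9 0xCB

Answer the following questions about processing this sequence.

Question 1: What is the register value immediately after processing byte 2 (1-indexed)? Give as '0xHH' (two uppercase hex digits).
After byte 1 (0xB2): reg=0x17
After byte 2 (0x72): reg=0x3C

Answer: 0x3C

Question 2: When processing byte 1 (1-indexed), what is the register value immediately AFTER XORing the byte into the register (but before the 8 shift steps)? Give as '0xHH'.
Register before byte 1: 0x00
Byte 1: 0xB2
0x00 XOR 0xB2 = 0xB2

Answer: 0xB2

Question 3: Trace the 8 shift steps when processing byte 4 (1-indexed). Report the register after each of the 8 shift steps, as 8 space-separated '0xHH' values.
After byte 1 (0xB2): reg=0x17
After byte 2 (0x72): reg=0x3C
After byte 3 (0xE9): reg=0x25
Register before byte 4: 0x25
After XOR with byte 0xCB: 0xEE

Answer: 0xDB 0xB1 0x65 0xCA 0x93 0x21 0x42 0x84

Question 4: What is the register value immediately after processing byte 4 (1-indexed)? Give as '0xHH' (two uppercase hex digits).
Answer: 0x84

Derivation:
After byte 1 (0xB2): reg=0x17
After byte 2 (0x72): reg=0x3C
After byte 3 (0xE9): reg=0x25
After byte 4 (0xCB): reg=0x84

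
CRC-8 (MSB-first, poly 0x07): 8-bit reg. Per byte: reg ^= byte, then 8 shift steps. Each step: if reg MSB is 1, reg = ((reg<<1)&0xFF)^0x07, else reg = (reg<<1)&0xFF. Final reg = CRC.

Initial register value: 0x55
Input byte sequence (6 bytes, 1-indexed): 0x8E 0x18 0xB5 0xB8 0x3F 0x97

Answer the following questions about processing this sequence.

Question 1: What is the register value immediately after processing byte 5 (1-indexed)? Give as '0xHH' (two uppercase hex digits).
Answer: 0x75

Derivation:
After byte 1 (0x8E): reg=0x0F
After byte 2 (0x18): reg=0x65
After byte 3 (0xB5): reg=0x3E
After byte 4 (0xB8): reg=0x9B
After byte 5 (0x3F): reg=0x75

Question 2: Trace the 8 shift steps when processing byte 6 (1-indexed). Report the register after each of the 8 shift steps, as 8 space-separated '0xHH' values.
Answer: 0xC3 0x81 0x05 0x0A 0x14 0x28 0x50 0xA0

Derivation:
After byte 1 (0x8E): reg=0x0F
After byte 2 (0x18): reg=0x65
After byte 3 (0xB5): reg=0x3E
After byte 4 (0xB8): reg=0x9B
After byte 5 (0x3F): reg=0x75
Register before byte 6: 0x75
After XOR with byte 0x97: 0xE2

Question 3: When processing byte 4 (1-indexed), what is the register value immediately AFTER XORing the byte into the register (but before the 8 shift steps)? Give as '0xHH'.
Register before byte 4: 0x3E
Byte 4: 0xB8
0x3E XOR 0xB8 = 0x86

Answer: 0x86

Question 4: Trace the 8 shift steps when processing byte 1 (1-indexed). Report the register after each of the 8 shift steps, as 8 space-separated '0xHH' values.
Answer: 0xB1 0x65 0xCA 0x93 0x21 0x42 0x84 0x0F

Derivation:
Register before byte 1: 0x55
After XOR with byte 0x8E: 0xDB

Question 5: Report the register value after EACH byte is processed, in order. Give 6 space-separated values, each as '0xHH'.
0x0F 0x65 0x3E 0x9B 0x75 0xA0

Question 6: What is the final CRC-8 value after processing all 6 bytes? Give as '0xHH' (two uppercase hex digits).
Answer: 0xA0

Derivation:
After byte 1 (0x8E): reg=0x0F
After byte 2 (0x18): reg=0x65
After byte 3 (0xB5): reg=0x3E
After byte 4 (0xB8): reg=0x9B
After byte 5 (0x3F): reg=0x75
After byte 6 (0x97): reg=0xA0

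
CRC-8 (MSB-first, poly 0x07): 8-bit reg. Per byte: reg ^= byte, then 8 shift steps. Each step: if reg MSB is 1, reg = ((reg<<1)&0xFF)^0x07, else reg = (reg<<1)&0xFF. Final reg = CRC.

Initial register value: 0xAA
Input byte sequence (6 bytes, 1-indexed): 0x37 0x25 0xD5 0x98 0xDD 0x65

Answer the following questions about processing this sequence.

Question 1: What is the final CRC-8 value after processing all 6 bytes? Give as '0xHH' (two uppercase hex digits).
After byte 1 (0x37): reg=0xDA
After byte 2 (0x25): reg=0xF3
After byte 3 (0xD5): reg=0xF2
After byte 4 (0x98): reg=0x11
After byte 5 (0xDD): reg=0x6A
After byte 6 (0x65): reg=0x2D

Answer: 0x2D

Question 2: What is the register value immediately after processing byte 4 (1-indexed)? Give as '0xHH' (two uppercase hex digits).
Answer: 0x11

Derivation:
After byte 1 (0x37): reg=0xDA
After byte 2 (0x25): reg=0xF3
After byte 3 (0xD5): reg=0xF2
After byte 4 (0x98): reg=0x11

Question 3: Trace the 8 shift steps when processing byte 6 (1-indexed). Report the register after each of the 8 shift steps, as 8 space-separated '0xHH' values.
Answer: 0x1E 0x3C 0x78 0xF0 0xE7 0xC9 0x95 0x2D

Derivation:
After byte 1 (0x37): reg=0xDA
After byte 2 (0x25): reg=0xF3
After byte 3 (0xD5): reg=0xF2
After byte 4 (0x98): reg=0x11
After byte 5 (0xDD): reg=0x6A
Register before byte 6: 0x6A
After XOR with byte 0x65: 0x0F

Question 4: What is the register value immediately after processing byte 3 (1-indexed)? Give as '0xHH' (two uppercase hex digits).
Answer: 0xF2

Derivation:
After byte 1 (0x37): reg=0xDA
After byte 2 (0x25): reg=0xF3
After byte 3 (0xD5): reg=0xF2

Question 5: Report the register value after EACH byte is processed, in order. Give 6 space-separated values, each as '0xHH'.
0xDA 0xF3 0xF2 0x11 0x6A 0x2D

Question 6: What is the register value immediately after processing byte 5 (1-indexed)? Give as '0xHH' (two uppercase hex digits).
Answer: 0x6A

Derivation:
After byte 1 (0x37): reg=0xDA
After byte 2 (0x25): reg=0xF3
After byte 3 (0xD5): reg=0xF2
After byte 4 (0x98): reg=0x11
After byte 5 (0xDD): reg=0x6A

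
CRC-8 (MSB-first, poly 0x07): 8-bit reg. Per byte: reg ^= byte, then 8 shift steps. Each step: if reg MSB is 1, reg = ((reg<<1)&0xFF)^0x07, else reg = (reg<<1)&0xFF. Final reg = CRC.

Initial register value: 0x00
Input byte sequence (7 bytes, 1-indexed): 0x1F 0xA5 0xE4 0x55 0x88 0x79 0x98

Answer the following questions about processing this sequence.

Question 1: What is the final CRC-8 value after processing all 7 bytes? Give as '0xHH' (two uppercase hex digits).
Answer: 0xF2

Derivation:
After byte 1 (0x1F): reg=0x5D
After byte 2 (0xA5): reg=0xE6
After byte 3 (0xE4): reg=0x0E
After byte 4 (0x55): reg=0x86
After byte 5 (0x88): reg=0x2A
After byte 6 (0x79): reg=0xBE
After byte 7 (0x98): reg=0xF2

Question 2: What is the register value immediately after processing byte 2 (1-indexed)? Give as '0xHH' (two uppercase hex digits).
Answer: 0xE6

Derivation:
After byte 1 (0x1F): reg=0x5D
After byte 2 (0xA5): reg=0xE6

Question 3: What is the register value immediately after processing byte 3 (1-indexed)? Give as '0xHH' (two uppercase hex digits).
Answer: 0x0E

Derivation:
After byte 1 (0x1F): reg=0x5D
After byte 2 (0xA5): reg=0xE6
After byte 3 (0xE4): reg=0x0E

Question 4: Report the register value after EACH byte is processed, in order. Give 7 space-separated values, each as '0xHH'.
0x5D 0xE6 0x0E 0x86 0x2A 0xBE 0xF2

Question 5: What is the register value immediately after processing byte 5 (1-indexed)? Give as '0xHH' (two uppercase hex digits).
Answer: 0x2A

Derivation:
After byte 1 (0x1F): reg=0x5D
After byte 2 (0xA5): reg=0xE6
After byte 3 (0xE4): reg=0x0E
After byte 4 (0x55): reg=0x86
After byte 5 (0x88): reg=0x2A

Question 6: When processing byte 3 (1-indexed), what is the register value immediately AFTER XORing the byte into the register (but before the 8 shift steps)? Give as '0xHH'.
Register before byte 3: 0xE6
Byte 3: 0xE4
0xE6 XOR 0xE4 = 0x02

Answer: 0x02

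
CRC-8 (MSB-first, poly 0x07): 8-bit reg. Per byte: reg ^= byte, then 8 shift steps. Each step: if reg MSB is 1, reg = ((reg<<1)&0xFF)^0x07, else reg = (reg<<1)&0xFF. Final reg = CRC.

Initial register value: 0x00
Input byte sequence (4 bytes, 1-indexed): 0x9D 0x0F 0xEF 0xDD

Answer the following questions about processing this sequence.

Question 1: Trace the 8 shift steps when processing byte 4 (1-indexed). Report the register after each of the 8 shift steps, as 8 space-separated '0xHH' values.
After byte 1 (0x9D): reg=0xDA
After byte 2 (0x0F): reg=0x25
After byte 3 (0xEF): reg=0x78
Register before byte 4: 0x78
After XOR with byte 0xDD: 0xA5

Answer: 0x4D 0x9A 0x33 0x66 0xCC 0x9F 0x39 0x72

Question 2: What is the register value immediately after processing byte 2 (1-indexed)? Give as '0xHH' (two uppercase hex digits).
Answer: 0x25

Derivation:
After byte 1 (0x9D): reg=0xDA
After byte 2 (0x0F): reg=0x25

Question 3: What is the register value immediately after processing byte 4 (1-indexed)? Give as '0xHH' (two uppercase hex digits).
After byte 1 (0x9D): reg=0xDA
After byte 2 (0x0F): reg=0x25
After byte 3 (0xEF): reg=0x78
After byte 4 (0xDD): reg=0x72

Answer: 0x72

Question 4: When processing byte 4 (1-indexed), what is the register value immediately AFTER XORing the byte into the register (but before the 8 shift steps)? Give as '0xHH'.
Answer: 0xA5

Derivation:
Register before byte 4: 0x78
Byte 4: 0xDD
0x78 XOR 0xDD = 0xA5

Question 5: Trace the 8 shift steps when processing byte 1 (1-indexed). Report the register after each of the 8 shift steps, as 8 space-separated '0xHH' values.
Answer: 0x3D 0x7A 0xF4 0xEF 0xD9 0xB5 0x6D 0xDA

Derivation:
Register before byte 1: 0x00
After XOR with byte 0x9D: 0x9D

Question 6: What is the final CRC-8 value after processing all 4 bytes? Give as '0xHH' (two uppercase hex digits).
After byte 1 (0x9D): reg=0xDA
After byte 2 (0x0F): reg=0x25
After byte 3 (0xEF): reg=0x78
After byte 4 (0xDD): reg=0x72

Answer: 0x72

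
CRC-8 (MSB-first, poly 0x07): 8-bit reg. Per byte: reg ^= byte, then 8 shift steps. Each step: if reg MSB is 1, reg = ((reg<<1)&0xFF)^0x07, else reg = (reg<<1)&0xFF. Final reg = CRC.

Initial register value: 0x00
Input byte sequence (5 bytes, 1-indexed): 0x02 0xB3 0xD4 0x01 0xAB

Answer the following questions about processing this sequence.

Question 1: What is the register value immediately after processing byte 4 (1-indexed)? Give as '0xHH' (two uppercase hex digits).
Answer: 0x92

Derivation:
After byte 1 (0x02): reg=0x0E
After byte 2 (0xB3): reg=0x3A
After byte 3 (0xD4): reg=0x84
After byte 4 (0x01): reg=0x92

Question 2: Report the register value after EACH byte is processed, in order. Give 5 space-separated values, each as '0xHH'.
0x0E 0x3A 0x84 0x92 0xAF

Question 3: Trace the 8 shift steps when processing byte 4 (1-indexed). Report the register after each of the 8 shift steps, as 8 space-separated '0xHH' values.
After byte 1 (0x02): reg=0x0E
After byte 2 (0xB3): reg=0x3A
After byte 3 (0xD4): reg=0x84
Register before byte 4: 0x84
After XOR with byte 0x01: 0x85

Answer: 0x0D 0x1A 0x34 0x68 0xD0 0xA7 0x49 0x92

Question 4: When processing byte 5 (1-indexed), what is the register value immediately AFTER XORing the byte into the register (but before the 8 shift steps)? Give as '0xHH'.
Register before byte 5: 0x92
Byte 5: 0xAB
0x92 XOR 0xAB = 0x39

Answer: 0x39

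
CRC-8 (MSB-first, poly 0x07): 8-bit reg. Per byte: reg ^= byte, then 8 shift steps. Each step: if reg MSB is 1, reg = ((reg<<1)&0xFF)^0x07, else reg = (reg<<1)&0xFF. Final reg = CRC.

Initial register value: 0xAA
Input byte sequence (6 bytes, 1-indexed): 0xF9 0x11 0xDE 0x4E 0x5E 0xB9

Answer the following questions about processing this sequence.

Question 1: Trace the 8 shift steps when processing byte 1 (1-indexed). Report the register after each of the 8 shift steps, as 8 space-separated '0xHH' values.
Register before byte 1: 0xAA
After XOR with byte 0xF9: 0x53

Answer: 0xA6 0x4B 0x96 0x2B 0x56 0xAC 0x5F 0xBE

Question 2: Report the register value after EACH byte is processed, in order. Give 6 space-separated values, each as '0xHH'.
0xBE 0x44 0xCF 0x8E 0x3E 0x9C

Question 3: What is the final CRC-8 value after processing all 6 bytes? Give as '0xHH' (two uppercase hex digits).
After byte 1 (0xF9): reg=0xBE
After byte 2 (0x11): reg=0x44
After byte 3 (0xDE): reg=0xCF
After byte 4 (0x4E): reg=0x8E
After byte 5 (0x5E): reg=0x3E
After byte 6 (0xB9): reg=0x9C

Answer: 0x9C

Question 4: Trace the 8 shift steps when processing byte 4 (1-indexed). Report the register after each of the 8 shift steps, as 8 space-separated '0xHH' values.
Answer: 0x05 0x0A 0x14 0x28 0x50 0xA0 0x47 0x8E

Derivation:
After byte 1 (0xF9): reg=0xBE
After byte 2 (0x11): reg=0x44
After byte 3 (0xDE): reg=0xCF
Register before byte 4: 0xCF
After XOR with byte 0x4E: 0x81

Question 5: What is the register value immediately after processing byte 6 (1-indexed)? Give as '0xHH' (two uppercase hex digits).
Answer: 0x9C

Derivation:
After byte 1 (0xF9): reg=0xBE
After byte 2 (0x11): reg=0x44
After byte 3 (0xDE): reg=0xCF
After byte 4 (0x4E): reg=0x8E
After byte 5 (0x5E): reg=0x3E
After byte 6 (0xB9): reg=0x9C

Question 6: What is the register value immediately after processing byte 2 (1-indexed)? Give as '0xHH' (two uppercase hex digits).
Answer: 0x44

Derivation:
After byte 1 (0xF9): reg=0xBE
After byte 2 (0x11): reg=0x44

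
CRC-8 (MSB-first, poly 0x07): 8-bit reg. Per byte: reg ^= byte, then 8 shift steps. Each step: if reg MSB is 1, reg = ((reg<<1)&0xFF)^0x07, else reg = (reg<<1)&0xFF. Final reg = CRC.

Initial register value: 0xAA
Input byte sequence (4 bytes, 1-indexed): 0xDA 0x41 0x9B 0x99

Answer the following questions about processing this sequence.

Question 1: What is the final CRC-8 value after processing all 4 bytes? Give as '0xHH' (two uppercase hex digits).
Answer: 0x6F

Derivation:
After byte 1 (0xDA): reg=0x57
After byte 2 (0x41): reg=0x62
After byte 3 (0x9B): reg=0xE1
After byte 4 (0x99): reg=0x6F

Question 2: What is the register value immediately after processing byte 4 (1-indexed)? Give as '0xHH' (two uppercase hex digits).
Answer: 0x6F

Derivation:
After byte 1 (0xDA): reg=0x57
After byte 2 (0x41): reg=0x62
After byte 3 (0x9B): reg=0xE1
After byte 4 (0x99): reg=0x6F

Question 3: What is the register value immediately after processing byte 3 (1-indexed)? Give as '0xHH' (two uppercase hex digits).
Answer: 0xE1

Derivation:
After byte 1 (0xDA): reg=0x57
After byte 2 (0x41): reg=0x62
After byte 3 (0x9B): reg=0xE1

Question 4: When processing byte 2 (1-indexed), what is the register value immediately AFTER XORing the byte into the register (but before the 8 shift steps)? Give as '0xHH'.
Answer: 0x16

Derivation:
Register before byte 2: 0x57
Byte 2: 0x41
0x57 XOR 0x41 = 0x16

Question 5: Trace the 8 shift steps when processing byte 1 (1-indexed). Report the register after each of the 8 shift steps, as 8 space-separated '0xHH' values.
Register before byte 1: 0xAA
After XOR with byte 0xDA: 0x70

Answer: 0xE0 0xC7 0x89 0x15 0x2A 0x54 0xA8 0x57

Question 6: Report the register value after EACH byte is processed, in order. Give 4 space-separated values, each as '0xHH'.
0x57 0x62 0xE1 0x6F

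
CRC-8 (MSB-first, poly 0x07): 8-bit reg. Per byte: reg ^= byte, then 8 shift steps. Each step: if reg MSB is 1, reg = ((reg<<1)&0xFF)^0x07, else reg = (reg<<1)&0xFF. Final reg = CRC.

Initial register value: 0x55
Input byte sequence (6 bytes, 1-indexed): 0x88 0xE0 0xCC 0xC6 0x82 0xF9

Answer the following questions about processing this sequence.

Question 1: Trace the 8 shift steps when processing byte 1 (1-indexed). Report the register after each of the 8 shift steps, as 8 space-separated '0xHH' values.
Answer: 0xBD 0x7D 0xFA 0xF3 0xE1 0xC5 0x8D 0x1D

Derivation:
Register before byte 1: 0x55
After XOR with byte 0x88: 0xDD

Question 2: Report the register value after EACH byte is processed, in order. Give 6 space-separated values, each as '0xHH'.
0x1D 0xFD 0x97 0xB0 0x9E 0x32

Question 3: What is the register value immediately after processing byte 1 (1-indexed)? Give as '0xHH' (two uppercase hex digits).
Answer: 0x1D

Derivation:
After byte 1 (0x88): reg=0x1D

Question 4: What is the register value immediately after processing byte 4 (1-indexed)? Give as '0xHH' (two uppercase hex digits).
After byte 1 (0x88): reg=0x1D
After byte 2 (0xE0): reg=0xFD
After byte 3 (0xCC): reg=0x97
After byte 4 (0xC6): reg=0xB0

Answer: 0xB0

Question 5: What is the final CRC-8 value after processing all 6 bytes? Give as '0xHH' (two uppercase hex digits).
After byte 1 (0x88): reg=0x1D
After byte 2 (0xE0): reg=0xFD
After byte 3 (0xCC): reg=0x97
After byte 4 (0xC6): reg=0xB0
After byte 5 (0x82): reg=0x9E
After byte 6 (0xF9): reg=0x32

Answer: 0x32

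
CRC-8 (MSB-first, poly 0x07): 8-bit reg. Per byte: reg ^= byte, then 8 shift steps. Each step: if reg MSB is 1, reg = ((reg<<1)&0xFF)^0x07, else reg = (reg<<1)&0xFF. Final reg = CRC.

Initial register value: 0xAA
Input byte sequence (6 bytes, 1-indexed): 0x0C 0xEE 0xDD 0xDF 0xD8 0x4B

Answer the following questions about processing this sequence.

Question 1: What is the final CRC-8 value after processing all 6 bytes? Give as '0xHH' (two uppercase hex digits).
After byte 1 (0x0C): reg=0x7B
After byte 2 (0xEE): reg=0xE2
After byte 3 (0xDD): reg=0xBD
After byte 4 (0xDF): reg=0x29
After byte 5 (0xD8): reg=0xD9
After byte 6 (0x4B): reg=0xF7

Answer: 0xF7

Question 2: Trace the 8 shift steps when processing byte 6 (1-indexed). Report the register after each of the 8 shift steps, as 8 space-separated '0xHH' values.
Answer: 0x23 0x46 0x8C 0x1F 0x3E 0x7C 0xF8 0xF7

Derivation:
After byte 1 (0x0C): reg=0x7B
After byte 2 (0xEE): reg=0xE2
After byte 3 (0xDD): reg=0xBD
After byte 4 (0xDF): reg=0x29
After byte 5 (0xD8): reg=0xD9
Register before byte 6: 0xD9
After XOR with byte 0x4B: 0x92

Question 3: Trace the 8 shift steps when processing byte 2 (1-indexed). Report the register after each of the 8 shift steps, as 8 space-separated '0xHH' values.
Answer: 0x2D 0x5A 0xB4 0x6F 0xDE 0xBB 0x71 0xE2

Derivation:
After byte 1 (0x0C): reg=0x7B
Register before byte 2: 0x7B
After XOR with byte 0xEE: 0x95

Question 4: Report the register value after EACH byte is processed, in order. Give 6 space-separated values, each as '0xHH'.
0x7B 0xE2 0xBD 0x29 0xD9 0xF7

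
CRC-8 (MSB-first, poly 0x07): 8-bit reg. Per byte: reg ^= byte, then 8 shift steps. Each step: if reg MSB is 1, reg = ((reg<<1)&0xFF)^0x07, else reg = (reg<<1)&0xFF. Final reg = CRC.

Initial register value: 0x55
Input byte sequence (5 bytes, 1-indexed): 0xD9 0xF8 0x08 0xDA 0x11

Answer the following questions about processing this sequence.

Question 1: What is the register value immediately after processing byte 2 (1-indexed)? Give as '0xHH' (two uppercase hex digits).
Answer: 0xAC

Derivation:
After byte 1 (0xD9): reg=0xAD
After byte 2 (0xF8): reg=0xAC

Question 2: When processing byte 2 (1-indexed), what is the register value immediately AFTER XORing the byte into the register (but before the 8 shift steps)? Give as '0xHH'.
Answer: 0x55

Derivation:
Register before byte 2: 0xAD
Byte 2: 0xF8
0xAD XOR 0xF8 = 0x55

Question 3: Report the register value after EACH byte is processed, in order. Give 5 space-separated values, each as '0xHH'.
0xAD 0xAC 0x75 0x44 0xAC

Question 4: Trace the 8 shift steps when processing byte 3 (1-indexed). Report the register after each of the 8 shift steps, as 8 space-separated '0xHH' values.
After byte 1 (0xD9): reg=0xAD
After byte 2 (0xF8): reg=0xAC
Register before byte 3: 0xAC
After XOR with byte 0x08: 0xA4

Answer: 0x4F 0x9E 0x3B 0x76 0xEC 0xDF 0xB9 0x75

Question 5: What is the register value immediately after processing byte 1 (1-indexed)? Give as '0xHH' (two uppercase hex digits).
Answer: 0xAD

Derivation:
After byte 1 (0xD9): reg=0xAD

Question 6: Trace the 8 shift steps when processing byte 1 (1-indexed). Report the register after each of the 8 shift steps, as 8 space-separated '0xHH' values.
Answer: 0x1F 0x3E 0x7C 0xF8 0xF7 0xE9 0xD5 0xAD

Derivation:
Register before byte 1: 0x55
After XOR with byte 0xD9: 0x8C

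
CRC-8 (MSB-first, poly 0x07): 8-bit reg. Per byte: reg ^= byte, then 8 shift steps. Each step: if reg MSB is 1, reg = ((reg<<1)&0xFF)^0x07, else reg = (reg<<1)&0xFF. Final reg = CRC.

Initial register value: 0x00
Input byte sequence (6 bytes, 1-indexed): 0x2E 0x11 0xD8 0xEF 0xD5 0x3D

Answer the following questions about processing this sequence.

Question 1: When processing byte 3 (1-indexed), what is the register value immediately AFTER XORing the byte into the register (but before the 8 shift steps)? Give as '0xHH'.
Register before byte 3: 0x0F
Byte 3: 0xD8
0x0F XOR 0xD8 = 0xD7

Answer: 0xD7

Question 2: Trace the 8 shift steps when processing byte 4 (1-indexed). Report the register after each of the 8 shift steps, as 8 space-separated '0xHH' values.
Answer: 0x8F 0x19 0x32 0x64 0xC8 0x97 0x29 0x52

Derivation:
After byte 1 (0x2E): reg=0xCA
After byte 2 (0x11): reg=0x0F
After byte 3 (0xD8): reg=0x2B
Register before byte 4: 0x2B
After XOR with byte 0xEF: 0xC4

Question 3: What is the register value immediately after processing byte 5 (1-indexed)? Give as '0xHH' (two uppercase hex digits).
Answer: 0x9C

Derivation:
After byte 1 (0x2E): reg=0xCA
After byte 2 (0x11): reg=0x0F
After byte 3 (0xD8): reg=0x2B
After byte 4 (0xEF): reg=0x52
After byte 5 (0xD5): reg=0x9C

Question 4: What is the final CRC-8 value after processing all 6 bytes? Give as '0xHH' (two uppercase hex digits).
Answer: 0x6E

Derivation:
After byte 1 (0x2E): reg=0xCA
After byte 2 (0x11): reg=0x0F
After byte 3 (0xD8): reg=0x2B
After byte 4 (0xEF): reg=0x52
After byte 5 (0xD5): reg=0x9C
After byte 6 (0x3D): reg=0x6E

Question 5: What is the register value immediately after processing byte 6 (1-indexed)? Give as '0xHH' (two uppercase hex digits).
After byte 1 (0x2E): reg=0xCA
After byte 2 (0x11): reg=0x0F
After byte 3 (0xD8): reg=0x2B
After byte 4 (0xEF): reg=0x52
After byte 5 (0xD5): reg=0x9C
After byte 6 (0x3D): reg=0x6E

Answer: 0x6E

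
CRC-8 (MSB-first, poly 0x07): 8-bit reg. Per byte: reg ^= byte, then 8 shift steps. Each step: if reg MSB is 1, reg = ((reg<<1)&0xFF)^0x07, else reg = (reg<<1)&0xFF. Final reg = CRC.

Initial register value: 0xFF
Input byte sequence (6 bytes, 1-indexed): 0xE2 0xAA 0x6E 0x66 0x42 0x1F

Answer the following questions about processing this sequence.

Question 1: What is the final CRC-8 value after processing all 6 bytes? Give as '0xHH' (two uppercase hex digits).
Answer: 0x77

Derivation:
After byte 1 (0xE2): reg=0x53
After byte 2 (0xAA): reg=0xE1
After byte 3 (0x6E): reg=0xA4
After byte 4 (0x66): reg=0x40
After byte 5 (0x42): reg=0x0E
After byte 6 (0x1F): reg=0x77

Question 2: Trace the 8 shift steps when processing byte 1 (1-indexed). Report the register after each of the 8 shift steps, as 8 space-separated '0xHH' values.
Register before byte 1: 0xFF
After XOR with byte 0xE2: 0x1D

Answer: 0x3A 0x74 0xE8 0xD7 0xA9 0x55 0xAA 0x53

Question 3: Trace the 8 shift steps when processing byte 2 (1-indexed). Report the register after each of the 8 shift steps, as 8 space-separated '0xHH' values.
Answer: 0xF5 0xED 0xDD 0xBD 0x7D 0xFA 0xF3 0xE1

Derivation:
After byte 1 (0xE2): reg=0x53
Register before byte 2: 0x53
After XOR with byte 0xAA: 0xF9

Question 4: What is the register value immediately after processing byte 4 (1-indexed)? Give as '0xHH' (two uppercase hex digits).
After byte 1 (0xE2): reg=0x53
After byte 2 (0xAA): reg=0xE1
After byte 3 (0x6E): reg=0xA4
After byte 4 (0x66): reg=0x40

Answer: 0x40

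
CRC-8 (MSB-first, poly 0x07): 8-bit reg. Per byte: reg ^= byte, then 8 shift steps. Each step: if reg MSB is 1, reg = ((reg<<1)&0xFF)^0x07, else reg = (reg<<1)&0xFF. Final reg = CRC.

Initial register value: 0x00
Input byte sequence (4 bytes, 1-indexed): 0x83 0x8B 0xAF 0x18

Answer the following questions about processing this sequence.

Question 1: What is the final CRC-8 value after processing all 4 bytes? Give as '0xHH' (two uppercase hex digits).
Answer: 0x7F

Derivation:
After byte 1 (0x83): reg=0x80
After byte 2 (0x8B): reg=0x31
After byte 3 (0xAF): reg=0xD3
After byte 4 (0x18): reg=0x7F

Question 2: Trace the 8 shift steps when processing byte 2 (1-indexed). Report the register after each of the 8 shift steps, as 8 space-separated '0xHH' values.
After byte 1 (0x83): reg=0x80
Register before byte 2: 0x80
After XOR with byte 0x8B: 0x0B

Answer: 0x16 0x2C 0x58 0xB0 0x67 0xCE 0x9B 0x31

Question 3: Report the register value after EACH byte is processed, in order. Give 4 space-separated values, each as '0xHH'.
0x80 0x31 0xD3 0x7F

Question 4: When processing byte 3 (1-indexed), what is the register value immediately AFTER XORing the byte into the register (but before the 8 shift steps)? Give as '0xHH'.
Register before byte 3: 0x31
Byte 3: 0xAF
0x31 XOR 0xAF = 0x9E

Answer: 0x9E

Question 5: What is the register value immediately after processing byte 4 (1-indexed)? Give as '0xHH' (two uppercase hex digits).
Answer: 0x7F

Derivation:
After byte 1 (0x83): reg=0x80
After byte 2 (0x8B): reg=0x31
After byte 3 (0xAF): reg=0xD3
After byte 4 (0x18): reg=0x7F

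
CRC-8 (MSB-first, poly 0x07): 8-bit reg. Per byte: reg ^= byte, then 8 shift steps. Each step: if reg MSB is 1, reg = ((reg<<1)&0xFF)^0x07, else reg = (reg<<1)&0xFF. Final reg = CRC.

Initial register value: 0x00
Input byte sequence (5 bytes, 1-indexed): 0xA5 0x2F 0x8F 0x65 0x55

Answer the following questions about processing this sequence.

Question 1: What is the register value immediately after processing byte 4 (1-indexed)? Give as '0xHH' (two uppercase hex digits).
Answer: 0xFC

Derivation:
After byte 1 (0xA5): reg=0x72
After byte 2 (0x2F): reg=0x94
After byte 3 (0x8F): reg=0x41
After byte 4 (0x65): reg=0xFC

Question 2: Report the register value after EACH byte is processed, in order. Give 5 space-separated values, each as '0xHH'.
0x72 0x94 0x41 0xFC 0x56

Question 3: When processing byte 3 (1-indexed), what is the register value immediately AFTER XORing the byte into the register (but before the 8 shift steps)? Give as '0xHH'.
Register before byte 3: 0x94
Byte 3: 0x8F
0x94 XOR 0x8F = 0x1B

Answer: 0x1B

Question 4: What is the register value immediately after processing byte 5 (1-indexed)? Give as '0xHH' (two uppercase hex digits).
After byte 1 (0xA5): reg=0x72
After byte 2 (0x2F): reg=0x94
After byte 3 (0x8F): reg=0x41
After byte 4 (0x65): reg=0xFC
After byte 5 (0x55): reg=0x56

Answer: 0x56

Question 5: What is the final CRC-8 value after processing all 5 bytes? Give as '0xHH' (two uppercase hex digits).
After byte 1 (0xA5): reg=0x72
After byte 2 (0x2F): reg=0x94
After byte 3 (0x8F): reg=0x41
After byte 4 (0x65): reg=0xFC
After byte 5 (0x55): reg=0x56

Answer: 0x56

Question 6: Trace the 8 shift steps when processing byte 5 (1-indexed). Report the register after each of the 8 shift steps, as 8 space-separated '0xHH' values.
Answer: 0x55 0xAA 0x53 0xA6 0x4B 0x96 0x2B 0x56

Derivation:
After byte 1 (0xA5): reg=0x72
After byte 2 (0x2F): reg=0x94
After byte 3 (0x8F): reg=0x41
After byte 4 (0x65): reg=0xFC
Register before byte 5: 0xFC
After XOR with byte 0x55: 0xA9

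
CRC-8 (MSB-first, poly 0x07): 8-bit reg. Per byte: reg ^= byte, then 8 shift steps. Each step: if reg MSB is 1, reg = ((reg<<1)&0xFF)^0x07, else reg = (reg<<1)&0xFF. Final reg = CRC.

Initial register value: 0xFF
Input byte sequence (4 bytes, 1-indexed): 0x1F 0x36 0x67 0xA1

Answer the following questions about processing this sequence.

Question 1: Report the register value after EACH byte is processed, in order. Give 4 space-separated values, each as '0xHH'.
0xAE 0xC1 0x7B 0x08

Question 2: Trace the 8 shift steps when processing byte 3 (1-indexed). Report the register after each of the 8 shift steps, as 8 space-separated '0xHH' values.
After byte 1 (0x1F): reg=0xAE
After byte 2 (0x36): reg=0xC1
Register before byte 3: 0xC1
After XOR with byte 0x67: 0xA6

Answer: 0x4B 0x96 0x2B 0x56 0xAC 0x5F 0xBE 0x7B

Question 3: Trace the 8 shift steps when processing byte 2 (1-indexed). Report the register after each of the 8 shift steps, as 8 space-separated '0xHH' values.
After byte 1 (0x1F): reg=0xAE
Register before byte 2: 0xAE
After XOR with byte 0x36: 0x98

Answer: 0x37 0x6E 0xDC 0xBF 0x79 0xF2 0xE3 0xC1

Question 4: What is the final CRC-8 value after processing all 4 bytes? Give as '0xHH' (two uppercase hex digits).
Answer: 0x08

Derivation:
After byte 1 (0x1F): reg=0xAE
After byte 2 (0x36): reg=0xC1
After byte 3 (0x67): reg=0x7B
After byte 4 (0xA1): reg=0x08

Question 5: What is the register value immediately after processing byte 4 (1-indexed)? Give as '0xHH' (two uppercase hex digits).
After byte 1 (0x1F): reg=0xAE
After byte 2 (0x36): reg=0xC1
After byte 3 (0x67): reg=0x7B
After byte 4 (0xA1): reg=0x08

Answer: 0x08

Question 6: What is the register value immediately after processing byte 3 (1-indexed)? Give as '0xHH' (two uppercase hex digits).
After byte 1 (0x1F): reg=0xAE
After byte 2 (0x36): reg=0xC1
After byte 3 (0x67): reg=0x7B

Answer: 0x7B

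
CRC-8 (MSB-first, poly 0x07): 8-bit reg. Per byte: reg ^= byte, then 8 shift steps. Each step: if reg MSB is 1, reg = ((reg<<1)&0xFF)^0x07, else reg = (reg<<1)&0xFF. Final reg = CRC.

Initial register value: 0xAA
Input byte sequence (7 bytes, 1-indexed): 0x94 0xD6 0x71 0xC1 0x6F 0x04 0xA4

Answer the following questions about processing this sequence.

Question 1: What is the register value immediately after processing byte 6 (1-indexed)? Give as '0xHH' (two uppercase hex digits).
Answer: 0xD2

Derivation:
After byte 1 (0x94): reg=0xBA
After byte 2 (0xD6): reg=0x03
After byte 3 (0x71): reg=0x59
After byte 4 (0xC1): reg=0xC1
After byte 5 (0x6F): reg=0x43
After byte 6 (0x04): reg=0xD2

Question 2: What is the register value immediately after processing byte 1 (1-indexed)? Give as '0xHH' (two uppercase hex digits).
Answer: 0xBA

Derivation:
After byte 1 (0x94): reg=0xBA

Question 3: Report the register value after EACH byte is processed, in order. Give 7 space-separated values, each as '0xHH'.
0xBA 0x03 0x59 0xC1 0x43 0xD2 0x45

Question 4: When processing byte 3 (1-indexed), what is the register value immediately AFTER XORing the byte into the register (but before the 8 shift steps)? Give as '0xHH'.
Answer: 0x72

Derivation:
Register before byte 3: 0x03
Byte 3: 0x71
0x03 XOR 0x71 = 0x72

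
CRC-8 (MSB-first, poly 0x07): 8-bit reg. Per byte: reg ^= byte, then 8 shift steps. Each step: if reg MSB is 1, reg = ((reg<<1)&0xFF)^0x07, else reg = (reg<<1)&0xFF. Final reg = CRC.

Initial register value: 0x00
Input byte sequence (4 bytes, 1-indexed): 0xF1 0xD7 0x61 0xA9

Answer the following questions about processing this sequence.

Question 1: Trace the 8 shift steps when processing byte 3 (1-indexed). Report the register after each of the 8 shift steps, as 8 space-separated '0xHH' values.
Answer: 0x96 0x2B 0x56 0xAC 0x5F 0xBE 0x7B 0xF6

Derivation:
After byte 1 (0xF1): reg=0xD9
After byte 2 (0xD7): reg=0x2A
Register before byte 3: 0x2A
After XOR with byte 0x61: 0x4B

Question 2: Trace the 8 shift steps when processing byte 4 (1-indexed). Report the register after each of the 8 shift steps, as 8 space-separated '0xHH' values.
Answer: 0xBE 0x7B 0xF6 0xEB 0xD1 0xA5 0x4D 0x9A

Derivation:
After byte 1 (0xF1): reg=0xD9
After byte 2 (0xD7): reg=0x2A
After byte 3 (0x61): reg=0xF6
Register before byte 4: 0xF6
After XOR with byte 0xA9: 0x5F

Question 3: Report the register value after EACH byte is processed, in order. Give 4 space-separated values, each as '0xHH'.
0xD9 0x2A 0xF6 0x9A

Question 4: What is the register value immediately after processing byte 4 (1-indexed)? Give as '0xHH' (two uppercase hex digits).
After byte 1 (0xF1): reg=0xD9
After byte 2 (0xD7): reg=0x2A
After byte 3 (0x61): reg=0xF6
After byte 4 (0xA9): reg=0x9A

Answer: 0x9A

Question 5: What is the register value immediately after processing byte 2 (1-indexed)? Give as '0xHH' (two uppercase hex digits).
After byte 1 (0xF1): reg=0xD9
After byte 2 (0xD7): reg=0x2A

Answer: 0x2A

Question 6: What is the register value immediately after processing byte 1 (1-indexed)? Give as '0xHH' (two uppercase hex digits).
Answer: 0xD9

Derivation:
After byte 1 (0xF1): reg=0xD9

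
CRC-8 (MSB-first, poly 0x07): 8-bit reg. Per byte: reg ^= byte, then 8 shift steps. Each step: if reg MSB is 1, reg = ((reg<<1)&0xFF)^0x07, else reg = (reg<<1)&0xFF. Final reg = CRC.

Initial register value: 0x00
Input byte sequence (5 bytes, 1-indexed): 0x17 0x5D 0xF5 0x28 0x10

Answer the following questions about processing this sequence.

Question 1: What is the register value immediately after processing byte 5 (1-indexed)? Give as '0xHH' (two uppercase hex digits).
Answer: 0xC3

Derivation:
After byte 1 (0x17): reg=0x65
After byte 2 (0x5D): reg=0xA8
After byte 3 (0xF5): reg=0x94
After byte 4 (0x28): reg=0x3D
After byte 5 (0x10): reg=0xC3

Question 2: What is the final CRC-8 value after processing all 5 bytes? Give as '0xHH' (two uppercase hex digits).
Answer: 0xC3

Derivation:
After byte 1 (0x17): reg=0x65
After byte 2 (0x5D): reg=0xA8
After byte 3 (0xF5): reg=0x94
After byte 4 (0x28): reg=0x3D
After byte 5 (0x10): reg=0xC3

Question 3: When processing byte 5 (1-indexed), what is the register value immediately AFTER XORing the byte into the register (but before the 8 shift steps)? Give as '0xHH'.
Register before byte 5: 0x3D
Byte 5: 0x10
0x3D XOR 0x10 = 0x2D

Answer: 0x2D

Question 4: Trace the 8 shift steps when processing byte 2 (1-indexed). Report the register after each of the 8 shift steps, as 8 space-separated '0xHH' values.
Answer: 0x70 0xE0 0xC7 0x89 0x15 0x2A 0x54 0xA8

Derivation:
After byte 1 (0x17): reg=0x65
Register before byte 2: 0x65
After XOR with byte 0x5D: 0x38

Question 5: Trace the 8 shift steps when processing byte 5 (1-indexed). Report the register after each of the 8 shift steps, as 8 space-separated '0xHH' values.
Answer: 0x5A 0xB4 0x6F 0xDE 0xBB 0x71 0xE2 0xC3

Derivation:
After byte 1 (0x17): reg=0x65
After byte 2 (0x5D): reg=0xA8
After byte 3 (0xF5): reg=0x94
After byte 4 (0x28): reg=0x3D
Register before byte 5: 0x3D
After XOR with byte 0x10: 0x2D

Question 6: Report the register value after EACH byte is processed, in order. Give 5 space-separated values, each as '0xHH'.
0x65 0xA8 0x94 0x3D 0xC3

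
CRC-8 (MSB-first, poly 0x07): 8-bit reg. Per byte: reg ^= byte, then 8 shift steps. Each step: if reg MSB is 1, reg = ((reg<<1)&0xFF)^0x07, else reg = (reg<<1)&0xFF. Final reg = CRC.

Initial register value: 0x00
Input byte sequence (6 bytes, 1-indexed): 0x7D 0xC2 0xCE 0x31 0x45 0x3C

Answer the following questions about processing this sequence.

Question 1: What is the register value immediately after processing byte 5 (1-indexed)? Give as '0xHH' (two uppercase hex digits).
Answer: 0x7D

Derivation:
After byte 1 (0x7D): reg=0x74
After byte 2 (0xC2): reg=0x0B
After byte 3 (0xCE): reg=0x55
After byte 4 (0x31): reg=0x3B
After byte 5 (0x45): reg=0x7D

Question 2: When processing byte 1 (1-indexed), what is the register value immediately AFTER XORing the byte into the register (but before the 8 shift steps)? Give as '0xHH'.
Register before byte 1: 0x00
Byte 1: 0x7D
0x00 XOR 0x7D = 0x7D

Answer: 0x7D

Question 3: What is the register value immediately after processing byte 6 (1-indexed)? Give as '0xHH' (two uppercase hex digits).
Answer: 0xC0

Derivation:
After byte 1 (0x7D): reg=0x74
After byte 2 (0xC2): reg=0x0B
After byte 3 (0xCE): reg=0x55
After byte 4 (0x31): reg=0x3B
After byte 5 (0x45): reg=0x7D
After byte 6 (0x3C): reg=0xC0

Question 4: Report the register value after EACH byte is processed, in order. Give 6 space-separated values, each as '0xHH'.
0x74 0x0B 0x55 0x3B 0x7D 0xC0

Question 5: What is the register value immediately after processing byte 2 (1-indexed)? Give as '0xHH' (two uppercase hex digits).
Answer: 0x0B

Derivation:
After byte 1 (0x7D): reg=0x74
After byte 2 (0xC2): reg=0x0B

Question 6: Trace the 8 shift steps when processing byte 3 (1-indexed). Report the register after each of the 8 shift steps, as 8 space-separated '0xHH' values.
Answer: 0x8D 0x1D 0x3A 0x74 0xE8 0xD7 0xA9 0x55

Derivation:
After byte 1 (0x7D): reg=0x74
After byte 2 (0xC2): reg=0x0B
Register before byte 3: 0x0B
After XOR with byte 0xCE: 0xC5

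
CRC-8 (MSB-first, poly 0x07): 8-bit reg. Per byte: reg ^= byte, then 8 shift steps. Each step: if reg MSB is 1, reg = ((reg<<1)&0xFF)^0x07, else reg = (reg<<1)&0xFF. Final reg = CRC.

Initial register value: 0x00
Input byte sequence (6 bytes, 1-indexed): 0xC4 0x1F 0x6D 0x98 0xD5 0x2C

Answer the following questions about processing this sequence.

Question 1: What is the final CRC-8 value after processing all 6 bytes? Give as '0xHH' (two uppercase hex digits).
Answer: 0x50

Derivation:
After byte 1 (0xC4): reg=0x52
After byte 2 (0x1F): reg=0xE4
After byte 3 (0x6D): reg=0xB6
After byte 4 (0x98): reg=0xCA
After byte 5 (0xD5): reg=0x5D
After byte 6 (0x2C): reg=0x50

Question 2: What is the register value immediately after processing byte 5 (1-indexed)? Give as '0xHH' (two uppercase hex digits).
After byte 1 (0xC4): reg=0x52
After byte 2 (0x1F): reg=0xE4
After byte 3 (0x6D): reg=0xB6
After byte 4 (0x98): reg=0xCA
After byte 5 (0xD5): reg=0x5D

Answer: 0x5D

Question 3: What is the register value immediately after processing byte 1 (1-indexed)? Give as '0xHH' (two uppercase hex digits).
Answer: 0x52

Derivation:
After byte 1 (0xC4): reg=0x52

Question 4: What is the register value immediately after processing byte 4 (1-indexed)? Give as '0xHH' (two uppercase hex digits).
Answer: 0xCA

Derivation:
After byte 1 (0xC4): reg=0x52
After byte 2 (0x1F): reg=0xE4
After byte 3 (0x6D): reg=0xB6
After byte 4 (0x98): reg=0xCA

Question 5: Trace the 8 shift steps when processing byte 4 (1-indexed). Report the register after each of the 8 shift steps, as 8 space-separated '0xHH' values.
After byte 1 (0xC4): reg=0x52
After byte 2 (0x1F): reg=0xE4
After byte 3 (0x6D): reg=0xB6
Register before byte 4: 0xB6
After XOR with byte 0x98: 0x2E

Answer: 0x5C 0xB8 0x77 0xEE 0xDB 0xB1 0x65 0xCA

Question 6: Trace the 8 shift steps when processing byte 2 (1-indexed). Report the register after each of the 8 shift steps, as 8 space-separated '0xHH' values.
After byte 1 (0xC4): reg=0x52
Register before byte 2: 0x52
After XOR with byte 0x1F: 0x4D

Answer: 0x9A 0x33 0x66 0xCC 0x9F 0x39 0x72 0xE4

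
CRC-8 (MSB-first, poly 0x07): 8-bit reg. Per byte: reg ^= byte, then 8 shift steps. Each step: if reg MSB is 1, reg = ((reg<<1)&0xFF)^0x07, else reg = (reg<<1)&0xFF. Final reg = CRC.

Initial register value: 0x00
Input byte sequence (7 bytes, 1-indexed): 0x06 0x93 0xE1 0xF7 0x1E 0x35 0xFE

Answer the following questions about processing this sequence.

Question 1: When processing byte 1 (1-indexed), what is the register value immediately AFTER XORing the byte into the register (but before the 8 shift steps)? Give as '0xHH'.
Answer: 0x06

Derivation:
Register before byte 1: 0x00
Byte 1: 0x06
0x00 XOR 0x06 = 0x06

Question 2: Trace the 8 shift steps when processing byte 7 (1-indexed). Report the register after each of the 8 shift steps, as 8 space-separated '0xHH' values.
After byte 1 (0x06): reg=0x12
After byte 2 (0x93): reg=0x8E
After byte 3 (0xE1): reg=0x0A
After byte 4 (0xF7): reg=0xFD
After byte 5 (0x1E): reg=0xA7
After byte 6 (0x35): reg=0xF7
Register before byte 7: 0xF7
After XOR with byte 0xFE: 0x09

Answer: 0x12 0x24 0x48 0x90 0x27 0x4E 0x9C 0x3F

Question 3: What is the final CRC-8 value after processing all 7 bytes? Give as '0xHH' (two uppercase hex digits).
After byte 1 (0x06): reg=0x12
After byte 2 (0x93): reg=0x8E
After byte 3 (0xE1): reg=0x0A
After byte 4 (0xF7): reg=0xFD
After byte 5 (0x1E): reg=0xA7
After byte 6 (0x35): reg=0xF7
After byte 7 (0xFE): reg=0x3F

Answer: 0x3F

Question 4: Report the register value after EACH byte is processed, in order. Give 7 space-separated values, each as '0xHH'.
0x12 0x8E 0x0A 0xFD 0xA7 0xF7 0x3F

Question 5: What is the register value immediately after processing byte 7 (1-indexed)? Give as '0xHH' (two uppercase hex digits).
Answer: 0x3F

Derivation:
After byte 1 (0x06): reg=0x12
After byte 2 (0x93): reg=0x8E
After byte 3 (0xE1): reg=0x0A
After byte 4 (0xF7): reg=0xFD
After byte 5 (0x1E): reg=0xA7
After byte 6 (0x35): reg=0xF7
After byte 7 (0xFE): reg=0x3F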